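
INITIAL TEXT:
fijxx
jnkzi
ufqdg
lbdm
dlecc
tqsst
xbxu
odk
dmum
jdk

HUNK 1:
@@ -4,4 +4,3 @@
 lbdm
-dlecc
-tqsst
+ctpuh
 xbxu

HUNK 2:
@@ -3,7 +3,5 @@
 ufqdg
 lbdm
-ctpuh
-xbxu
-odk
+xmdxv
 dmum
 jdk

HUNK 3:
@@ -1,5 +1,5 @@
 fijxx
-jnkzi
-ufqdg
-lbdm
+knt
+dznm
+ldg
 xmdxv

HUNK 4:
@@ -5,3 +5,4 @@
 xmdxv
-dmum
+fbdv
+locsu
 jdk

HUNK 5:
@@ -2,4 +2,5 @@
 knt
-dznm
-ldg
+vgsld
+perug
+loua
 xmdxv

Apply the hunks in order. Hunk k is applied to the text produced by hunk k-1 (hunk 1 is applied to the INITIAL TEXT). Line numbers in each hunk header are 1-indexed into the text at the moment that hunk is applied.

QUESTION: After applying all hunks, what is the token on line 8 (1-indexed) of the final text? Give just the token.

Hunk 1: at line 4 remove [dlecc,tqsst] add [ctpuh] -> 9 lines: fijxx jnkzi ufqdg lbdm ctpuh xbxu odk dmum jdk
Hunk 2: at line 3 remove [ctpuh,xbxu,odk] add [xmdxv] -> 7 lines: fijxx jnkzi ufqdg lbdm xmdxv dmum jdk
Hunk 3: at line 1 remove [jnkzi,ufqdg,lbdm] add [knt,dznm,ldg] -> 7 lines: fijxx knt dznm ldg xmdxv dmum jdk
Hunk 4: at line 5 remove [dmum] add [fbdv,locsu] -> 8 lines: fijxx knt dznm ldg xmdxv fbdv locsu jdk
Hunk 5: at line 2 remove [dznm,ldg] add [vgsld,perug,loua] -> 9 lines: fijxx knt vgsld perug loua xmdxv fbdv locsu jdk
Final line 8: locsu

Answer: locsu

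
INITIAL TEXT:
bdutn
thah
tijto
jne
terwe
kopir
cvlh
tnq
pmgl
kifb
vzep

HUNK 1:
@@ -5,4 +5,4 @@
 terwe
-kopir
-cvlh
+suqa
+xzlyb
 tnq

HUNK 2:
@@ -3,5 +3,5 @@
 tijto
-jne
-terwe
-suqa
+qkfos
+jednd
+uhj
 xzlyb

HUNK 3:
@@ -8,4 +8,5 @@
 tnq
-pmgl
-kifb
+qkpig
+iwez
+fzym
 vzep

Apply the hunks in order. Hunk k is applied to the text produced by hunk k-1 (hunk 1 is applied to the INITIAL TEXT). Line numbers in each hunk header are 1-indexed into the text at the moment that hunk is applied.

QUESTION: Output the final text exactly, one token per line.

Hunk 1: at line 5 remove [kopir,cvlh] add [suqa,xzlyb] -> 11 lines: bdutn thah tijto jne terwe suqa xzlyb tnq pmgl kifb vzep
Hunk 2: at line 3 remove [jne,terwe,suqa] add [qkfos,jednd,uhj] -> 11 lines: bdutn thah tijto qkfos jednd uhj xzlyb tnq pmgl kifb vzep
Hunk 3: at line 8 remove [pmgl,kifb] add [qkpig,iwez,fzym] -> 12 lines: bdutn thah tijto qkfos jednd uhj xzlyb tnq qkpig iwez fzym vzep

Answer: bdutn
thah
tijto
qkfos
jednd
uhj
xzlyb
tnq
qkpig
iwez
fzym
vzep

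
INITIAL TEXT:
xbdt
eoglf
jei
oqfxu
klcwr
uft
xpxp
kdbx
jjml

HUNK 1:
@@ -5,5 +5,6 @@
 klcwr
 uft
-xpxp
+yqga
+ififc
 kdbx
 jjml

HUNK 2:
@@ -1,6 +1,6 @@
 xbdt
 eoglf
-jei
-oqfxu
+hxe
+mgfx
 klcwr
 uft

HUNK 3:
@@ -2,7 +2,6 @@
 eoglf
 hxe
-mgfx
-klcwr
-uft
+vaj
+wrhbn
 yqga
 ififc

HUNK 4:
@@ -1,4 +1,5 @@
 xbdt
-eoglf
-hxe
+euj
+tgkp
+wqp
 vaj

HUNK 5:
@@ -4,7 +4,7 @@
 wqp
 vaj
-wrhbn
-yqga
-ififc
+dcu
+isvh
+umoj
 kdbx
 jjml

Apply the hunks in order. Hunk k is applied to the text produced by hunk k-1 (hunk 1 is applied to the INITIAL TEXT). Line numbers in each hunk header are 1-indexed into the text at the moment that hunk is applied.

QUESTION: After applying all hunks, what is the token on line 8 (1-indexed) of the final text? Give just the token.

Hunk 1: at line 5 remove [xpxp] add [yqga,ififc] -> 10 lines: xbdt eoglf jei oqfxu klcwr uft yqga ififc kdbx jjml
Hunk 2: at line 1 remove [jei,oqfxu] add [hxe,mgfx] -> 10 lines: xbdt eoglf hxe mgfx klcwr uft yqga ififc kdbx jjml
Hunk 3: at line 2 remove [mgfx,klcwr,uft] add [vaj,wrhbn] -> 9 lines: xbdt eoglf hxe vaj wrhbn yqga ififc kdbx jjml
Hunk 4: at line 1 remove [eoglf,hxe] add [euj,tgkp,wqp] -> 10 lines: xbdt euj tgkp wqp vaj wrhbn yqga ififc kdbx jjml
Hunk 5: at line 4 remove [wrhbn,yqga,ififc] add [dcu,isvh,umoj] -> 10 lines: xbdt euj tgkp wqp vaj dcu isvh umoj kdbx jjml
Final line 8: umoj

Answer: umoj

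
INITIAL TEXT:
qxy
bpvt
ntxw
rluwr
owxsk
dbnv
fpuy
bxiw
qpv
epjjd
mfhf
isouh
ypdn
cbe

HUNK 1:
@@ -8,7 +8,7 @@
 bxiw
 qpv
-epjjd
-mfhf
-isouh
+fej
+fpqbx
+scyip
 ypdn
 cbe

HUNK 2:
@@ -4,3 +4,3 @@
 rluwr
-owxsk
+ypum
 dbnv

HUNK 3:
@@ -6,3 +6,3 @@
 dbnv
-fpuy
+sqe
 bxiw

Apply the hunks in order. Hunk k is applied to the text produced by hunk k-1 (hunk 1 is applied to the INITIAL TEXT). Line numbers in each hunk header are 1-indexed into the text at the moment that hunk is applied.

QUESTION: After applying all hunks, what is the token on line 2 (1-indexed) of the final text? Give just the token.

Hunk 1: at line 8 remove [epjjd,mfhf,isouh] add [fej,fpqbx,scyip] -> 14 lines: qxy bpvt ntxw rluwr owxsk dbnv fpuy bxiw qpv fej fpqbx scyip ypdn cbe
Hunk 2: at line 4 remove [owxsk] add [ypum] -> 14 lines: qxy bpvt ntxw rluwr ypum dbnv fpuy bxiw qpv fej fpqbx scyip ypdn cbe
Hunk 3: at line 6 remove [fpuy] add [sqe] -> 14 lines: qxy bpvt ntxw rluwr ypum dbnv sqe bxiw qpv fej fpqbx scyip ypdn cbe
Final line 2: bpvt

Answer: bpvt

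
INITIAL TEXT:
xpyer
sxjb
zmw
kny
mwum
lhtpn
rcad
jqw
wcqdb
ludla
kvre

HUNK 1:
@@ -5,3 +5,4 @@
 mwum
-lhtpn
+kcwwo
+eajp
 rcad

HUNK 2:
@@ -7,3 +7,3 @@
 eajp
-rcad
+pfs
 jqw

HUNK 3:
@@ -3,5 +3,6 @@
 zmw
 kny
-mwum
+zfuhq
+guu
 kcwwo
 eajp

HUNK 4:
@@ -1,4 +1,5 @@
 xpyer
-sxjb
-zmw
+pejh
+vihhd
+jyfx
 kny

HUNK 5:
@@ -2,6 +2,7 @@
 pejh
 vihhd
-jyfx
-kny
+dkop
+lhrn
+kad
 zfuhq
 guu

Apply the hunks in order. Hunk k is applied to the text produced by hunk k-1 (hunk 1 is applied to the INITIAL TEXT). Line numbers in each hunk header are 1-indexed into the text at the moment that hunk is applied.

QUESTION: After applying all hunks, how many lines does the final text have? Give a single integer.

Answer: 15

Derivation:
Hunk 1: at line 5 remove [lhtpn] add [kcwwo,eajp] -> 12 lines: xpyer sxjb zmw kny mwum kcwwo eajp rcad jqw wcqdb ludla kvre
Hunk 2: at line 7 remove [rcad] add [pfs] -> 12 lines: xpyer sxjb zmw kny mwum kcwwo eajp pfs jqw wcqdb ludla kvre
Hunk 3: at line 3 remove [mwum] add [zfuhq,guu] -> 13 lines: xpyer sxjb zmw kny zfuhq guu kcwwo eajp pfs jqw wcqdb ludla kvre
Hunk 4: at line 1 remove [sxjb,zmw] add [pejh,vihhd,jyfx] -> 14 lines: xpyer pejh vihhd jyfx kny zfuhq guu kcwwo eajp pfs jqw wcqdb ludla kvre
Hunk 5: at line 2 remove [jyfx,kny] add [dkop,lhrn,kad] -> 15 lines: xpyer pejh vihhd dkop lhrn kad zfuhq guu kcwwo eajp pfs jqw wcqdb ludla kvre
Final line count: 15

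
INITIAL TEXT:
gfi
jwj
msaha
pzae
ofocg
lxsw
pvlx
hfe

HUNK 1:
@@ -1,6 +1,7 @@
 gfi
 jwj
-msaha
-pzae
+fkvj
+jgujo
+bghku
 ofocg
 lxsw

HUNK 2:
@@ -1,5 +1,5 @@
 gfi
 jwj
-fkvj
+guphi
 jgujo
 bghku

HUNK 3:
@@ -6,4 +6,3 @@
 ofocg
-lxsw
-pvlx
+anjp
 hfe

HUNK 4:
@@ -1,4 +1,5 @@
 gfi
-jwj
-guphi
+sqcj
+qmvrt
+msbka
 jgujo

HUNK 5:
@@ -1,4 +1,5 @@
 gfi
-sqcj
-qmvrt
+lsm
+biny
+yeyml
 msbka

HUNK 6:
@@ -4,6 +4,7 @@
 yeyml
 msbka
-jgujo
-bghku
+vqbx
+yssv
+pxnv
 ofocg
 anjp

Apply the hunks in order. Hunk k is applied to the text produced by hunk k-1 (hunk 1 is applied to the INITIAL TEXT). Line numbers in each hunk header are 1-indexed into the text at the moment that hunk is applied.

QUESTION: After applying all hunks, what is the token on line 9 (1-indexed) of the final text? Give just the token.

Hunk 1: at line 1 remove [msaha,pzae] add [fkvj,jgujo,bghku] -> 9 lines: gfi jwj fkvj jgujo bghku ofocg lxsw pvlx hfe
Hunk 2: at line 1 remove [fkvj] add [guphi] -> 9 lines: gfi jwj guphi jgujo bghku ofocg lxsw pvlx hfe
Hunk 3: at line 6 remove [lxsw,pvlx] add [anjp] -> 8 lines: gfi jwj guphi jgujo bghku ofocg anjp hfe
Hunk 4: at line 1 remove [jwj,guphi] add [sqcj,qmvrt,msbka] -> 9 lines: gfi sqcj qmvrt msbka jgujo bghku ofocg anjp hfe
Hunk 5: at line 1 remove [sqcj,qmvrt] add [lsm,biny,yeyml] -> 10 lines: gfi lsm biny yeyml msbka jgujo bghku ofocg anjp hfe
Hunk 6: at line 4 remove [jgujo,bghku] add [vqbx,yssv,pxnv] -> 11 lines: gfi lsm biny yeyml msbka vqbx yssv pxnv ofocg anjp hfe
Final line 9: ofocg

Answer: ofocg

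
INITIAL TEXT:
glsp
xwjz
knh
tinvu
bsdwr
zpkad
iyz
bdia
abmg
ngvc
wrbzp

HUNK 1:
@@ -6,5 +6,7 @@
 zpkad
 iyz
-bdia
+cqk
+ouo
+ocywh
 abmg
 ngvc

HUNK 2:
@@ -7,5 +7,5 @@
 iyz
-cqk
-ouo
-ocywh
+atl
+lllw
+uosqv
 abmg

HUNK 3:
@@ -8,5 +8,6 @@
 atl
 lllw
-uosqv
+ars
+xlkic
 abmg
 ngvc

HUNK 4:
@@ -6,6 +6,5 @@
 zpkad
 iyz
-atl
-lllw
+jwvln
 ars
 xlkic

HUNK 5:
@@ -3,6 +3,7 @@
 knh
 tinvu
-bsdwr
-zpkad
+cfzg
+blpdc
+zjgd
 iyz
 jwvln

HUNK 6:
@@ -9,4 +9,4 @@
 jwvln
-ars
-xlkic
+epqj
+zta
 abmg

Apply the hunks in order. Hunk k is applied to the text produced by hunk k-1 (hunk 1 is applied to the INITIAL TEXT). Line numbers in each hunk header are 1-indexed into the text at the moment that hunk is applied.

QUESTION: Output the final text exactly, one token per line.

Answer: glsp
xwjz
knh
tinvu
cfzg
blpdc
zjgd
iyz
jwvln
epqj
zta
abmg
ngvc
wrbzp

Derivation:
Hunk 1: at line 6 remove [bdia] add [cqk,ouo,ocywh] -> 13 lines: glsp xwjz knh tinvu bsdwr zpkad iyz cqk ouo ocywh abmg ngvc wrbzp
Hunk 2: at line 7 remove [cqk,ouo,ocywh] add [atl,lllw,uosqv] -> 13 lines: glsp xwjz knh tinvu bsdwr zpkad iyz atl lllw uosqv abmg ngvc wrbzp
Hunk 3: at line 8 remove [uosqv] add [ars,xlkic] -> 14 lines: glsp xwjz knh tinvu bsdwr zpkad iyz atl lllw ars xlkic abmg ngvc wrbzp
Hunk 4: at line 6 remove [atl,lllw] add [jwvln] -> 13 lines: glsp xwjz knh tinvu bsdwr zpkad iyz jwvln ars xlkic abmg ngvc wrbzp
Hunk 5: at line 3 remove [bsdwr,zpkad] add [cfzg,blpdc,zjgd] -> 14 lines: glsp xwjz knh tinvu cfzg blpdc zjgd iyz jwvln ars xlkic abmg ngvc wrbzp
Hunk 6: at line 9 remove [ars,xlkic] add [epqj,zta] -> 14 lines: glsp xwjz knh tinvu cfzg blpdc zjgd iyz jwvln epqj zta abmg ngvc wrbzp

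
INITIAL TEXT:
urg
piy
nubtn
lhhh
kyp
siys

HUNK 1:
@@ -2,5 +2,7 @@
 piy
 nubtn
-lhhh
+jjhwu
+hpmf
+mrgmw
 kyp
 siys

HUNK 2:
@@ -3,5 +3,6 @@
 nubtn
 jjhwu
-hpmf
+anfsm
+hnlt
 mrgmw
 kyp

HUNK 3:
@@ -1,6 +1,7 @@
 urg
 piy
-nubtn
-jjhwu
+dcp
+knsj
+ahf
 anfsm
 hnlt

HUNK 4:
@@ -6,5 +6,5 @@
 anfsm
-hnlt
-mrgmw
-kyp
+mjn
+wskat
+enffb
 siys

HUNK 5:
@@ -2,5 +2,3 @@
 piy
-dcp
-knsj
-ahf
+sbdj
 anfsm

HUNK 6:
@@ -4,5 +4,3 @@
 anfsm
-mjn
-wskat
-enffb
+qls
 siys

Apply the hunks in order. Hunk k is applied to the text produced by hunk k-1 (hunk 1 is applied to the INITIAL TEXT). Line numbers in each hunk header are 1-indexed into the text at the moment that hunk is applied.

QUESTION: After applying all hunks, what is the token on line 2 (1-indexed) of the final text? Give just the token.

Hunk 1: at line 2 remove [lhhh] add [jjhwu,hpmf,mrgmw] -> 8 lines: urg piy nubtn jjhwu hpmf mrgmw kyp siys
Hunk 2: at line 3 remove [hpmf] add [anfsm,hnlt] -> 9 lines: urg piy nubtn jjhwu anfsm hnlt mrgmw kyp siys
Hunk 3: at line 1 remove [nubtn,jjhwu] add [dcp,knsj,ahf] -> 10 lines: urg piy dcp knsj ahf anfsm hnlt mrgmw kyp siys
Hunk 4: at line 6 remove [hnlt,mrgmw,kyp] add [mjn,wskat,enffb] -> 10 lines: urg piy dcp knsj ahf anfsm mjn wskat enffb siys
Hunk 5: at line 2 remove [dcp,knsj,ahf] add [sbdj] -> 8 lines: urg piy sbdj anfsm mjn wskat enffb siys
Hunk 6: at line 4 remove [mjn,wskat,enffb] add [qls] -> 6 lines: urg piy sbdj anfsm qls siys
Final line 2: piy

Answer: piy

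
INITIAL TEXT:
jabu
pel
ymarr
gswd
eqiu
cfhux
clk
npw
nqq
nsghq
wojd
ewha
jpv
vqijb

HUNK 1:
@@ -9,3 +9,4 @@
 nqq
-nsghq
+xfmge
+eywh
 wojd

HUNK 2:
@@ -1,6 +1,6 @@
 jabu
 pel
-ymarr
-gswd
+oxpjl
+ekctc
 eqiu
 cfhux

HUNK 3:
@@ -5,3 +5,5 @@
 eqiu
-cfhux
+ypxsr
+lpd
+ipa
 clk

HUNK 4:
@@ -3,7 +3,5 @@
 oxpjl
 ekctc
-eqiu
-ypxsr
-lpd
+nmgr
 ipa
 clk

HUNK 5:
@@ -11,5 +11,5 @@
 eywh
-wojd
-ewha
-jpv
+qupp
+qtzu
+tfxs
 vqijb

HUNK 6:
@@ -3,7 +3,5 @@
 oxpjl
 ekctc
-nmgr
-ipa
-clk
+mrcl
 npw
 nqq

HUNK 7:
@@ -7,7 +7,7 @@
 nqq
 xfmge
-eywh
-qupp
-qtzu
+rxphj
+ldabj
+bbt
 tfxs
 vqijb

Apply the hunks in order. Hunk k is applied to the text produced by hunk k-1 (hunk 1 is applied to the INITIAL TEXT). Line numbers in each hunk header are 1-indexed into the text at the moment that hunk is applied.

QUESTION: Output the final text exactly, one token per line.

Answer: jabu
pel
oxpjl
ekctc
mrcl
npw
nqq
xfmge
rxphj
ldabj
bbt
tfxs
vqijb

Derivation:
Hunk 1: at line 9 remove [nsghq] add [xfmge,eywh] -> 15 lines: jabu pel ymarr gswd eqiu cfhux clk npw nqq xfmge eywh wojd ewha jpv vqijb
Hunk 2: at line 1 remove [ymarr,gswd] add [oxpjl,ekctc] -> 15 lines: jabu pel oxpjl ekctc eqiu cfhux clk npw nqq xfmge eywh wojd ewha jpv vqijb
Hunk 3: at line 5 remove [cfhux] add [ypxsr,lpd,ipa] -> 17 lines: jabu pel oxpjl ekctc eqiu ypxsr lpd ipa clk npw nqq xfmge eywh wojd ewha jpv vqijb
Hunk 4: at line 3 remove [eqiu,ypxsr,lpd] add [nmgr] -> 15 lines: jabu pel oxpjl ekctc nmgr ipa clk npw nqq xfmge eywh wojd ewha jpv vqijb
Hunk 5: at line 11 remove [wojd,ewha,jpv] add [qupp,qtzu,tfxs] -> 15 lines: jabu pel oxpjl ekctc nmgr ipa clk npw nqq xfmge eywh qupp qtzu tfxs vqijb
Hunk 6: at line 3 remove [nmgr,ipa,clk] add [mrcl] -> 13 lines: jabu pel oxpjl ekctc mrcl npw nqq xfmge eywh qupp qtzu tfxs vqijb
Hunk 7: at line 7 remove [eywh,qupp,qtzu] add [rxphj,ldabj,bbt] -> 13 lines: jabu pel oxpjl ekctc mrcl npw nqq xfmge rxphj ldabj bbt tfxs vqijb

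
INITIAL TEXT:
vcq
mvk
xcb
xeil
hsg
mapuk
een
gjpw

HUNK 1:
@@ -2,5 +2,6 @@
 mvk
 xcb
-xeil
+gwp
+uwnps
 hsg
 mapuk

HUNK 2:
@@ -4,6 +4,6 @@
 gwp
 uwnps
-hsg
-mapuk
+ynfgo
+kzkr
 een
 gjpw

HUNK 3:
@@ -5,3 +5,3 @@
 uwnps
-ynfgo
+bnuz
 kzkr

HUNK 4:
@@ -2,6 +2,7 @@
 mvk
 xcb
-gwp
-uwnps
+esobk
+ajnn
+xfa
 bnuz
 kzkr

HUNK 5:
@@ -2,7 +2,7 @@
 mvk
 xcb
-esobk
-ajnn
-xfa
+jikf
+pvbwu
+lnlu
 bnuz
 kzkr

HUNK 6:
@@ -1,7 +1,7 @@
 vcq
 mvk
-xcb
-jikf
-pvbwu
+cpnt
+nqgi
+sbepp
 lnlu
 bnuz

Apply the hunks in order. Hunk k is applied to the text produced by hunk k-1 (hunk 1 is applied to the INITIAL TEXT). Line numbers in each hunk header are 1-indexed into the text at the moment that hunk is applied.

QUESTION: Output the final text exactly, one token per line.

Answer: vcq
mvk
cpnt
nqgi
sbepp
lnlu
bnuz
kzkr
een
gjpw

Derivation:
Hunk 1: at line 2 remove [xeil] add [gwp,uwnps] -> 9 lines: vcq mvk xcb gwp uwnps hsg mapuk een gjpw
Hunk 2: at line 4 remove [hsg,mapuk] add [ynfgo,kzkr] -> 9 lines: vcq mvk xcb gwp uwnps ynfgo kzkr een gjpw
Hunk 3: at line 5 remove [ynfgo] add [bnuz] -> 9 lines: vcq mvk xcb gwp uwnps bnuz kzkr een gjpw
Hunk 4: at line 2 remove [gwp,uwnps] add [esobk,ajnn,xfa] -> 10 lines: vcq mvk xcb esobk ajnn xfa bnuz kzkr een gjpw
Hunk 5: at line 2 remove [esobk,ajnn,xfa] add [jikf,pvbwu,lnlu] -> 10 lines: vcq mvk xcb jikf pvbwu lnlu bnuz kzkr een gjpw
Hunk 6: at line 1 remove [xcb,jikf,pvbwu] add [cpnt,nqgi,sbepp] -> 10 lines: vcq mvk cpnt nqgi sbepp lnlu bnuz kzkr een gjpw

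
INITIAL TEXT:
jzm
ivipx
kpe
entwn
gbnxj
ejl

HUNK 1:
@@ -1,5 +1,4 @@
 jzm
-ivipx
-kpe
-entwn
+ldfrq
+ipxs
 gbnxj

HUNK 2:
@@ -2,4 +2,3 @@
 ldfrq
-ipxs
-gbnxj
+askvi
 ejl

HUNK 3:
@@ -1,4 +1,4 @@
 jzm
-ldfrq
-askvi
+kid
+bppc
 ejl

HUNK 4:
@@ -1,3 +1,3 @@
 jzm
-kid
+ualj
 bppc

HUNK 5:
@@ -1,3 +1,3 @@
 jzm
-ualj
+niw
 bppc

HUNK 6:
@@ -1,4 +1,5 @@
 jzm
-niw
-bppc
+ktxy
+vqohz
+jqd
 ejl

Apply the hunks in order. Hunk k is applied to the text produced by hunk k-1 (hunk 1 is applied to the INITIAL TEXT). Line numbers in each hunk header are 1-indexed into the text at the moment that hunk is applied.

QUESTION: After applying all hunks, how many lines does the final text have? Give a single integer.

Hunk 1: at line 1 remove [ivipx,kpe,entwn] add [ldfrq,ipxs] -> 5 lines: jzm ldfrq ipxs gbnxj ejl
Hunk 2: at line 2 remove [ipxs,gbnxj] add [askvi] -> 4 lines: jzm ldfrq askvi ejl
Hunk 3: at line 1 remove [ldfrq,askvi] add [kid,bppc] -> 4 lines: jzm kid bppc ejl
Hunk 4: at line 1 remove [kid] add [ualj] -> 4 lines: jzm ualj bppc ejl
Hunk 5: at line 1 remove [ualj] add [niw] -> 4 lines: jzm niw bppc ejl
Hunk 6: at line 1 remove [niw,bppc] add [ktxy,vqohz,jqd] -> 5 lines: jzm ktxy vqohz jqd ejl
Final line count: 5

Answer: 5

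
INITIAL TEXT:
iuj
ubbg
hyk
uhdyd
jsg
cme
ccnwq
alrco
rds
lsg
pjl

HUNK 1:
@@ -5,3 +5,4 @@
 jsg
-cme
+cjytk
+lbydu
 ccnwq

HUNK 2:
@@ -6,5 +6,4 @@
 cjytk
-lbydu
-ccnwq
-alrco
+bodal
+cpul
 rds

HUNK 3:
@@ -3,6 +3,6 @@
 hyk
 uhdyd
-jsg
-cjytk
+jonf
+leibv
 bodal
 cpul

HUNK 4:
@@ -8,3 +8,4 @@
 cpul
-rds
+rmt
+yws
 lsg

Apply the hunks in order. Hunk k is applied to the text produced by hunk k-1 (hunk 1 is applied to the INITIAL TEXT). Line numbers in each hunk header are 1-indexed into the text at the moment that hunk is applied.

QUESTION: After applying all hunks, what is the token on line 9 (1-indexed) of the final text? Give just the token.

Hunk 1: at line 5 remove [cme] add [cjytk,lbydu] -> 12 lines: iuj ubbg hyk uhdyd jsg cjytk lbydu ccnwq alrco rds lsg pjl
Hunk 2: at line 6 remove [lbydu,ccnwq,alrco] add [bodal,cpul] -> 11 lines: iuj ubbg hyk uhdyd jsg cjytk bodal cpul rds lsg pjl
Hunk 3: at line 3 remove [jsg,cjytk] add [jonf,leibv] -> 11 lines: iuj ubbg hyk uhdyd jonf leibv bodal cpul rds lsg pjl
Hunk 4: at line 8 remove [rds] add [rmt,yws] -> 12 lines: iuj ubbg hyk uhdyd jonf leibv bodal cpul rmt yws lsg pjl
Final line 9: rmt

Answer: rmt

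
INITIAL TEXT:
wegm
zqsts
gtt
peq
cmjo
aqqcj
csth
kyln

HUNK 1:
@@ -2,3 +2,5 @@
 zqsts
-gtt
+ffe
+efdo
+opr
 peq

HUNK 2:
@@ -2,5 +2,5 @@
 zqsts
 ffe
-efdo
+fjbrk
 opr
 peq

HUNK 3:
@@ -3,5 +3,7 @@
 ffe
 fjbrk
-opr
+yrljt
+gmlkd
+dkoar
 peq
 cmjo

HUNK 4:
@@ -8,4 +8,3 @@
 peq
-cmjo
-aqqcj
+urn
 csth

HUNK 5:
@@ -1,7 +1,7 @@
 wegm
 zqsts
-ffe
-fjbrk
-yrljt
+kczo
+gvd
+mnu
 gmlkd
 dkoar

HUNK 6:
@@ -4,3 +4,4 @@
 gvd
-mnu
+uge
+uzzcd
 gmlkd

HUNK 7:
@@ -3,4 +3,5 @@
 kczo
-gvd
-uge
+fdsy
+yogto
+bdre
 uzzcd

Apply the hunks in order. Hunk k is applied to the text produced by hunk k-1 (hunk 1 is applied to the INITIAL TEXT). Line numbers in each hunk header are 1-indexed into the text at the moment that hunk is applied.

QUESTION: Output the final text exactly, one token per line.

Hunk 1: at line 2 remove [gtt] add [ffe,efdo,opr] -> 10 lines: wegm zqsts ffe efdo opr peq cmjo aqqcj csth kyln
Hunk 2: at line 2 remove [efdo] add [fjbrk] -> 10 lines: wegm zqsts ffe fjbrk opr peq cmjo aqqcj csth kyln
Hunk 3: at line 3 remove [opr] add [yrljt,gmlkd,dkoar] -> 12 lines: wegm zqsts ffe fjbrk yrljt gmlkd dkoar peq cmjo aqqcj csth kyln
Hunk 4: at line 8 remove [cmjo,aqqcj] add [urn] -> 11 lines: wegm zqsts ffe fjbrk yrljt gmlkd dkoar peq urn csth kyln
Hunk 5: at line 1 remove [ffe,fjbrk,yrljt] add [kczo,gvd,mnu] -> 11 lines: wegm zqsts kczo gvd mnu gmlkd dkoar peq urn csth kyln
Hunk 6: at line 4 remove [mnu] add [uge,uzzcd] -> 12 lines: wegm zqsts kczo gvd uge uzzcd gmlkd dkoar peq urn csth kyln
Hunk 7: at line 3 remove [gvd,uge] add [fdsy,yogto,bdre] -> 13 lines: wegm zqsts kczo fdsy yogto bdre uzzcd gmlkd dkoar peq urn csth kyln

Answer: wegm
zqsts
kczo
fdsy
yogto
bdre
uzzcd
gmlkd
dkoar
peq
urn
csth
kyln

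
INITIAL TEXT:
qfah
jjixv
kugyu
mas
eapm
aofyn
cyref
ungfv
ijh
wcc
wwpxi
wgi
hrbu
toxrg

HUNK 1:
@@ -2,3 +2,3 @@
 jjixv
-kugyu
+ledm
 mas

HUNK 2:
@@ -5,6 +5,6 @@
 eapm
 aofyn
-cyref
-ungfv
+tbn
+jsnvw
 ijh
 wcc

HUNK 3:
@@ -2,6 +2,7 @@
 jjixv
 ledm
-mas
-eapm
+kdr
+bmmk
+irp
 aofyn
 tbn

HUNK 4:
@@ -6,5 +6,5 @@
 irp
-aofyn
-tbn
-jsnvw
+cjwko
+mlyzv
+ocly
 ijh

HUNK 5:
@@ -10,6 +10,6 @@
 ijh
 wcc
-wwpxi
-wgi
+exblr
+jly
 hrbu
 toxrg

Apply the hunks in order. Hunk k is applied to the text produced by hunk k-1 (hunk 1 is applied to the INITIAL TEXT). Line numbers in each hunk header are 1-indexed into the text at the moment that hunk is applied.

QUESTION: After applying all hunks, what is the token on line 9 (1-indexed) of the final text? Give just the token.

Answer: ocly

Derivation:
Hunk 1: at line 2 remove [kugyu] add [ledm] -> 14 lines: qfah jjixv ledm mas eapm aofyn cyref ungfv ijh wcc wwpxi wgi hrbu toxrg
Hunk 2: at line 5 remove [cyref,ungfv] add [tbn,jsnvw] -> 14 lines: qfah jjixv ledm mas eapm aofyn tbn jsnvw ijh wcc wwpxi wgi hrbu toxrg
Hunk 3: at line 2 remove [mas,eapm] add [kdr,bmmk,irp] -> 15 lines: qfah jjixv ledm kdr bmmk irp aofyn tbn jsnvw ijh wcc wwpxi wgi hrbu toxrg
Hunk 4: at line 6 remove [aofyn,tbn,jsnvw] add [cjwko,mlyzv,ocly] -> 15 lines: qfah jjixv ledm kdr bmmk irp cjwko mlyzv ocly ijh wcc wwpxi wgi hrbu toxrg
Hunk 5: at line 10 remove [wwpxi,wgi] add [exblr,jly] -> 15 lines: qfah jjixv ledm kdr bmmk irp cjwko mlyzv ocly ijh wcc exblr jly hrbu toxrg
Final line 9: ocly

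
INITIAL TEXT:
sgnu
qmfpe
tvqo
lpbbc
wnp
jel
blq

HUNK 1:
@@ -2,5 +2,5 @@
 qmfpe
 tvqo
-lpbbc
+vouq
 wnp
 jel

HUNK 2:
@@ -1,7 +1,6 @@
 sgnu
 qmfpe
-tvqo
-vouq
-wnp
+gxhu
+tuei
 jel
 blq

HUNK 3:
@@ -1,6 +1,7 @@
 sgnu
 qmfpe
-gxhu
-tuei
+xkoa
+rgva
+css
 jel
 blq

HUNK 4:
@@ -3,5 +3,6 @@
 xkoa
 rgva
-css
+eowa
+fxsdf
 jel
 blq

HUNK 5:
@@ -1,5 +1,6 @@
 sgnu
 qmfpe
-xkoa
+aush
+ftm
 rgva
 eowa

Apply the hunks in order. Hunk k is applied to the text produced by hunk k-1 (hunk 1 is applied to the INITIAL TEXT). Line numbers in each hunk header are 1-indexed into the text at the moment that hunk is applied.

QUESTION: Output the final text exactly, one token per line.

Answer: sgnu
qmfpe
aush
ftm
rgva
eowa
fxsdf
jel
blq

Derivation:
Hunk 1: at line 2 remove [lpbbc] add [vouq] -> 7 lines: sgnu qmfpe tvqo vouq wnp jel blq
Hunk 2: at line 1 remove [tvqo,vouq,wnp] add [gxhu,tuei] -> 6 lines: sgnu qmfpe gxhu tuei jel blq
Hunk 3: at line 1 remove [gxhu,tuei] add [xkoa,rgva,css] -> 7 lines: sgnu qmfpe xkoa rgva css jel blq
Hunk 4: at line 3 remove [css] add [eowa,fxsdf] -> 8 lines: sgnu qmfpe xkoa rgva eowa fxsdf jel blq
Hunk 5: at line 1 remove [xkoa] add [aush,ftm] -> 9 lines: sgnu qmfpe aush ftm rgva eowa fxsdf jel blq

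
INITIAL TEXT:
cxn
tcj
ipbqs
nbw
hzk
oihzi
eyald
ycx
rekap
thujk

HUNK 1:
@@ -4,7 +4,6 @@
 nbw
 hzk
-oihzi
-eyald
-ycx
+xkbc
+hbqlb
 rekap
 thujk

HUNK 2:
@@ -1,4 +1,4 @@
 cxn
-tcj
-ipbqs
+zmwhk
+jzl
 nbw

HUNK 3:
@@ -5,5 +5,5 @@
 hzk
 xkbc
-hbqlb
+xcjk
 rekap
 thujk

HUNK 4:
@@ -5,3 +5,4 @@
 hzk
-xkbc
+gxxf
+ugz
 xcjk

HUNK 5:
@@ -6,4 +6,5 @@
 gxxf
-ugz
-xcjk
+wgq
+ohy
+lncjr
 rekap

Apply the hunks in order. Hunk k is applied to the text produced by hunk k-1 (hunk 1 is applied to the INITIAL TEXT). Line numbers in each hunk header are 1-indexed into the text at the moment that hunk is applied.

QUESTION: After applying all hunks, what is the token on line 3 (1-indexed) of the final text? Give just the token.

Answer: jzl

Derivation:
Hunk 1: at line 4 remove [oihzi,eyald,ycx] add [xkbc,hbqlb] -> 9 lines: cxn tcj ipbqs nbw hzk xkbc hbqlb rekap thujk
Hunk 2: at line 1 remove [tcj,ipbqs] add [zmwhk,jzl] -> 9 lines: cxn zmwhk jzl nbw hzk xkbc hbqlb rekap thujk
Hunk 3: at line 5 remove [hbqlb] add [xcjk] -> 9 lines: cxn zmwhk jzl nbw hzk xkbc xcjk rekap thujk
Hunk 4: at line 5 remove [xkbc] add [gxxf,ugz] -> 10 lines: cxn zmwhk jzl nbw hzk gxxf ugz xcjk rekap thujk
Hunk 5: at line 6 remove [ugz,xcjk] add [wgq,ohy,lncjr] -> 11 lines: cxn zmwhk jzl nbw hzk gxxf wgq ohy lncjr rekap thujk
Final line 3: jzl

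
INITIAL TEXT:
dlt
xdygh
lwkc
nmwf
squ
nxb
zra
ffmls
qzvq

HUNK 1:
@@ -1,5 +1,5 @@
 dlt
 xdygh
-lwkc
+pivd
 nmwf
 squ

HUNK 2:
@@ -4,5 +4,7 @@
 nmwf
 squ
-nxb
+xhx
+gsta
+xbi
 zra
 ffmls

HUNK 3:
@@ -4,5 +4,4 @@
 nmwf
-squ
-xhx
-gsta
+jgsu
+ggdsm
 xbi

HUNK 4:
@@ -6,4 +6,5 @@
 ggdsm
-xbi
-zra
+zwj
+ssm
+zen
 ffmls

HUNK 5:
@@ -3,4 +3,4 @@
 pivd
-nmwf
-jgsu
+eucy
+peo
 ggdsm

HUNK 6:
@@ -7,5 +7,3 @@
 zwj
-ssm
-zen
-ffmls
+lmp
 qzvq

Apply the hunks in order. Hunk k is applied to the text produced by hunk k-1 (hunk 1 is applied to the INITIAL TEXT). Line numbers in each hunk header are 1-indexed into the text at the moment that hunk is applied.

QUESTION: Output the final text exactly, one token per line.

Answer: dlt
xdygh
pivd
eucy
peo
ggdsm
zwj
lmp
qzvq

Derivation:
Hunk 1: at line 1 remove [lwkc] add [pivd] -> 9 lines: dlt xdygh pivd nmwf squ nxb zra ffmls qzvq
Hunk 2: at line 4 remove [nxb] add [xhx,gsta,xbi] -> 11 lines: dlt xdygh pivd nmwf squ xhx gsta xbi zra ffmls qzvq
Hunk 3: at line 4 remove [squ,xhx,gsta] add [jgsu,ggdsm] -> 10 lines: dlt xdygh pivd nmwf jgsu ggdsm xbi zra ffmls qzvq
Hunk 4: at line 6 remove [xbi,zra] add [zwj,ssm,zen] -> 11 lines: dlt xdygh pivd nmwf jgsu ggdsm zwj ssm zen ffmls qzvq
Hunk 5: at line 3 remove [nmwf,jgsu] add [eucy,peo] -> 11 lines: dlt xdygh pivd eucy peo ggdsm zwj ssm zen ffmls qzvq
Hunk 6: at line 7 remove [ssm,zen,ffmls] add [lmp] -> 9 lines: dlt xdygh pivd eucy peo ggdsm zwj lmp qzvq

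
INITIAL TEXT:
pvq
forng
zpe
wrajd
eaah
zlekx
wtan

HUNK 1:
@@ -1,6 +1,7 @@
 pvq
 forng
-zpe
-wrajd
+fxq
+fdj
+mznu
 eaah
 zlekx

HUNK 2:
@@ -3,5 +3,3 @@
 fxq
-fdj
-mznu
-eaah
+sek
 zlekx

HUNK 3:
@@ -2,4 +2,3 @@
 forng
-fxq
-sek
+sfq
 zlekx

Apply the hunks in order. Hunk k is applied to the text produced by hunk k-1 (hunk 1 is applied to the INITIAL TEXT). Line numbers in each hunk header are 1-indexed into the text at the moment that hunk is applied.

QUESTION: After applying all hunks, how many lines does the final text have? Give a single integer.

Hunk 1: at line 1 remove [zpe,wrajd] add [fxq,fdj,mznu] -> 8 lines: pvq forng fxq fdj mznu eaah zlekx wtan
Hunk 2: at line 3 remove [fdj,mznu,eaah] add [sek] -> 6 lines: pvq forng fxq sek zlekx wtan
Hunk 3: at line 2 remove [fxq,sek] add [sfq] -> 5 lines: pvq forng sfq zlekx wtan
Final line count: 5

Answer: 5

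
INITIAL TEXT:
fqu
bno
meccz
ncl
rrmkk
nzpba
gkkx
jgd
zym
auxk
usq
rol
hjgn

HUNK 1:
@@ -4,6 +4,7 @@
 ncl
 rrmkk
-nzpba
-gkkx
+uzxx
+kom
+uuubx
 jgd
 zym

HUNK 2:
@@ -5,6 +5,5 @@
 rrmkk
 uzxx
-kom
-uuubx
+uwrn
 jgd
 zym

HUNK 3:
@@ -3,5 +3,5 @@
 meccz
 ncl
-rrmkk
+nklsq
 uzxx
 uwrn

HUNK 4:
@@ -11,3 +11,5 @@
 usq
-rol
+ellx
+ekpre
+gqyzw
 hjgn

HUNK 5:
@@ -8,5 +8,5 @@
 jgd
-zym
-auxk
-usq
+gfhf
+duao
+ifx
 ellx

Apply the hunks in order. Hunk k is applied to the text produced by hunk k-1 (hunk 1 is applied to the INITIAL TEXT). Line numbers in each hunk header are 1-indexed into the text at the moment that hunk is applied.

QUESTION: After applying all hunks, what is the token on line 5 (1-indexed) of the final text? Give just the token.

Answer: nklsq

Derivation:
Hunk 1: at line 4 remove [nzpba,gkkx] add [uzxx,kom,uuubx] -> 14 lines: fqu bno meccz ncl rrmkk uzxx kom uuubx jgd zym auxk usq rol hjgn
Hunk 2: at line 5 remove [kom,uuubx] add [uwrn] -> 13 lines: fqu bno meccz ncl rrmkk uzxx uwrn jgd zym auxk usq rol hjgn
Hunk 3: at line 3 remove [rrmkk] add [nklsq] -> 13 lines: fqu bno meccz ncl nklsq uzxx uwrn jgd zym auxk usq rol hjgn
Hunk 4: at line 11 remove [rol] add [ellx,ekpre,gqyzw] -> 15 lines: fqu bno meccz ncl nklsq uzxx uwrn jgd zym auxk usq ellx ekpre gqyzw hjgn
Hunk 5: at line 8 remove [zym,auxk,usq] add [gfhf,duao,ifx] -> 15 lines: fqu bno meccz ncl nklsq uzxx uwrn jgd gfhf duao ifx ellx ekpre gqyzw hjgn
Final line 5: nklsq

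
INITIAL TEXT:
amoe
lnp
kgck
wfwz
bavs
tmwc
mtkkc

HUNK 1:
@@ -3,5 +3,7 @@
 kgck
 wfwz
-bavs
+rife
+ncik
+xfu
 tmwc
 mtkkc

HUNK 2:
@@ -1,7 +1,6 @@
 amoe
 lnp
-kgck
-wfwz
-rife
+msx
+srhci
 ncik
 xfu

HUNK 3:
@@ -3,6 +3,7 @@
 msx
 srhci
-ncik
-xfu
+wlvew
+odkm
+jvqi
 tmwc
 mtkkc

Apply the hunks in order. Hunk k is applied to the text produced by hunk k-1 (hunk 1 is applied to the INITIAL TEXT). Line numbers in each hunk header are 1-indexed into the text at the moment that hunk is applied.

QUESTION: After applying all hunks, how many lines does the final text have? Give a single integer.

Hunk 1: at line 3 remove [bavs] add [rife,ncik,xfu] -> 9 lines: amoe lnp kgck wfwz rife ncik xfu tmwc mtkkc
Hunk 2: at line 1 remove [kgck,wfwz,rife] add [msx,srhci] -> 8 lines: amoe lnp msx srhci ncik xfu tmwc mtkkc
Hunk 3: at line 3 remove [ncik,xfu] add [wlvew,odkm,jvqi] -> 9 lines: amoe lnp msx srhci wlvew odkm jvqi tmwc mtkkc
Final line count: 9

Answer: 9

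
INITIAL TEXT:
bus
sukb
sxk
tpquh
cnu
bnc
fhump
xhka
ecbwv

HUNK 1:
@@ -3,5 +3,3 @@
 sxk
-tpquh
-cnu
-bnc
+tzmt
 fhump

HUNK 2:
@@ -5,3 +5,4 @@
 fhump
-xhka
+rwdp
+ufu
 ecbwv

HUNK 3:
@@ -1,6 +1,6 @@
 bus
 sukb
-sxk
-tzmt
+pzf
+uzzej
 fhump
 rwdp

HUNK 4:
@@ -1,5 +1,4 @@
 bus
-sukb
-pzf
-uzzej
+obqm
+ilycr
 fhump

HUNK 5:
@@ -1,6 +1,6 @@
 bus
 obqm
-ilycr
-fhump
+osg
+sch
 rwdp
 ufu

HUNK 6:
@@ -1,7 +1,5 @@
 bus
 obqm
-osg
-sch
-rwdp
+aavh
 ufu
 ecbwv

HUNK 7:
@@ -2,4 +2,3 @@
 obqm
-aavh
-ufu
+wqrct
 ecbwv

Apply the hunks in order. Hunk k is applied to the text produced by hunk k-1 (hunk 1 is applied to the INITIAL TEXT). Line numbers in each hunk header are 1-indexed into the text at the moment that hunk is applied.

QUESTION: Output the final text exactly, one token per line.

Hunk 1: at line 3 remove [tpquh,cnu,bnc] add [tzmt] -> 7 lines: bus sukb sxk tzmt fhump xhka ecbwv
Hunk 2: at line 5 remove [xhka] add [rwdp,ufu] -> 8 lines: bus sukb sxk tzmt fhump rwdp ufu ecbwv
Hunk 3: at line 1 remove [sxk,tzmt] add [pzf,uzzej] -> 8 lines: bus sukb pzf uzzej fhump rwdp ufu ecbwv
Hunk 4: at line 1 remove [sukb,pzf,uzzej] add [obqm,ilycr] -> 7 lines: bus obqm ilycr fhump rwdp ufu ecbwv
Hunk 5: at line 1 remove [ilycr,fhump] add [osg,sch] -> 7 lines: bus obqm osg sch rwdp ufu ecbwv
Hunk 6: at line 1 remove [osg,sch,rwdp] add [aavh] -> 5 lines: bus obqm aavh ufu ecbwv
Hunk 7: at line 2 remove [aavh,ufu] add [wqrct] -> 4 lines: bus obqm wqrct ecbwv

Answer: bus
obqm
wqrct
ecbwv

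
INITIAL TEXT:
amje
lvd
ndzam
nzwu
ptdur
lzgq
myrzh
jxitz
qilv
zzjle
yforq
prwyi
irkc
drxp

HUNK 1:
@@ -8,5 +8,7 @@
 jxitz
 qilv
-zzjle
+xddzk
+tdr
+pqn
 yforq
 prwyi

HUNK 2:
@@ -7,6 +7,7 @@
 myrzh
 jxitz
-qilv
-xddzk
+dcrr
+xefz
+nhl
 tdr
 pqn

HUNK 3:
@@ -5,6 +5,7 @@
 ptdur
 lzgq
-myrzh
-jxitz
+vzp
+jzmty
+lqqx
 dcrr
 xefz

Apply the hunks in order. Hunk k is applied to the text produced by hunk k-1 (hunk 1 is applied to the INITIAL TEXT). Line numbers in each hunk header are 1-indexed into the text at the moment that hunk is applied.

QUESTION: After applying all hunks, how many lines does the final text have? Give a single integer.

Answer: 18

Derivation:
Hunk 1: at line 8 remove [zzjle] add [xddzk,tdr,pqn] -> 16 lines: amje lvd ndzam nzwu ptdur lzgq myrzh jxitz qilv xddzk tdr pqn yforq prwyi irkc drxp
Hunk 2: at line 7 remove [qilv,xddzk] add [dcrr,xefz,nhl] -> 17 lines: amje lvd ndzam nzwu ptdur lzgq myrzh jxitz dcrr xefz nhl tdr pqn yforq prwyi irkc drxp
Hunk 3: at line 5 remove [myrzh,jxitz] add [vzp,jzmty,lqqx] -> 18 lines: amje lvd ndzam nzwu ptdur lzgq vzp jzmty lqqx dcrr xefz nhl tdr pqn yforq prwyi irkc drxp
Final line count: 18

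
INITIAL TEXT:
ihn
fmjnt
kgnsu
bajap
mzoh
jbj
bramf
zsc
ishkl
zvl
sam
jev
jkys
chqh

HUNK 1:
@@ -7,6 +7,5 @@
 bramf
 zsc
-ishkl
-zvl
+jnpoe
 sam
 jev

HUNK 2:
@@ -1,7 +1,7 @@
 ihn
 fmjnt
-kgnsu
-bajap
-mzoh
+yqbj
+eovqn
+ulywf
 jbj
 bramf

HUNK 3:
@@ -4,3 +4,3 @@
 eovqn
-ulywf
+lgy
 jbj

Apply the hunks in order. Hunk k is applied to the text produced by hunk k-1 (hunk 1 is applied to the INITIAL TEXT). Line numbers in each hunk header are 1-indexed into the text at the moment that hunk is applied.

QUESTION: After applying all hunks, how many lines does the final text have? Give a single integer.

Hunk 1: at line 7 remove [ishkl,zvl] add [jnpoe] -> 13 lines: ihn fmjnt kgnsu bajap mzoh jbj bramf zsc jnpoe sam jev jkys chqh
Hunk 2: at line 1 remove [kgnsu,bajap,mzoh] add [yqbj,eovqn,ulywf] -> 13 lines: ihn fmjnt yqbj eovqn ulywf jbj bramf zsc jnpoe sam jev jkys chqh
Hunk 3: at line 4 remove [ulywf] add [lgy] -> 13 lines: ihn fmjnt yqbj eovqn lgy jbj bramf zsc jnpoe sam jev jkys chqh
Final line count: 13

Answer: 13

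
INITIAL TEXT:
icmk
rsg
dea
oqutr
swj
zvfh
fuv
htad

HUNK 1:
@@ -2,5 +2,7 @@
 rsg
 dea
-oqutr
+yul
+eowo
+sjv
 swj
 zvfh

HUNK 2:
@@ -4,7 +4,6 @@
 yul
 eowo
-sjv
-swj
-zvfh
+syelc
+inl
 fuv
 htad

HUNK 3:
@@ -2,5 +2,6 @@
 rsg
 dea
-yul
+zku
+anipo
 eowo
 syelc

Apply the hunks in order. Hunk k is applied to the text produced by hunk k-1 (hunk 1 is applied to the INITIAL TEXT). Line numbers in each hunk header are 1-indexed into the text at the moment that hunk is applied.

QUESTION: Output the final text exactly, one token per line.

Hunk 1: at line 2 remove [oqutr] add [yul,eowo,sjv] -> 10 lines: icmk rsg dea yul eowo sjv swj zvfh fuv htad
Hunk 2: at line 4 remove [sjv,swj,zvfh] add [syelc,inl] -> 9 lines: icmk rsg dea yul eowo syelc inl fuv htad
Hunk 3: at line 2 remove [yul] add [zku,anipo] -> 10 lines: icmk rsg dea zku anipo eowo syelc inl fuv htad

Answer: icmk
rsg
dea
zku
anipo
eowo
syelc
inl
fuv
htad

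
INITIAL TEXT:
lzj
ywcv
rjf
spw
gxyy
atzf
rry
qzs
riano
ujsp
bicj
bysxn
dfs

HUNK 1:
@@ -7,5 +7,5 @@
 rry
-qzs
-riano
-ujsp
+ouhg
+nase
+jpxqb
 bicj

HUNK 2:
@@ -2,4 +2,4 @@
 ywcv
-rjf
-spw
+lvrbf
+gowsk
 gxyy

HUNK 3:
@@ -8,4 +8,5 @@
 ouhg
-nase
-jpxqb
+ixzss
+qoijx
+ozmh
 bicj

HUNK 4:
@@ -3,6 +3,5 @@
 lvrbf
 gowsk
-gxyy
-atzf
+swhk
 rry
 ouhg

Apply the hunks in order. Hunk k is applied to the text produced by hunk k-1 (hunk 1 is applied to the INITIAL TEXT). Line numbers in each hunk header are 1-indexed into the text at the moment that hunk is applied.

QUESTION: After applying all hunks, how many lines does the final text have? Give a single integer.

Hunk 1: at line 7 remove [qzs,riano,ujsp] add [ouhg,nase,jpxqb] -> 13 lines: lzj ywcv rjf spw gxyy atzf rry ouhg nase jpxqb bicj bysxn dfs
Hunk 2: at line 2 remove [rjf,spw] add [lvrbf,gowsk] -> 13 lines: lzj ywcv lvrbf gowsk gxyy atzf rry ouhg nase jpxqb bicj bysxn dfs
Hunk 3: at line 8 remove [nase,jpxqb] add [ixzss,qoijx,ozmh] -> 14 lines: lzj ywcv lvrbf gowsk gxyy atzf rry ouhg ixzss qoijx ozmh bicj bysxn dfs
Hunk 4: at line 3 remove [gxyy,atzf] add [swhk] -> 13 lines: lzj ywcv lvrbf gowsk swhk rry ouhg ixzss qoijx ozmh bicj bysxn dfs
Final line count: 13

Answer: 13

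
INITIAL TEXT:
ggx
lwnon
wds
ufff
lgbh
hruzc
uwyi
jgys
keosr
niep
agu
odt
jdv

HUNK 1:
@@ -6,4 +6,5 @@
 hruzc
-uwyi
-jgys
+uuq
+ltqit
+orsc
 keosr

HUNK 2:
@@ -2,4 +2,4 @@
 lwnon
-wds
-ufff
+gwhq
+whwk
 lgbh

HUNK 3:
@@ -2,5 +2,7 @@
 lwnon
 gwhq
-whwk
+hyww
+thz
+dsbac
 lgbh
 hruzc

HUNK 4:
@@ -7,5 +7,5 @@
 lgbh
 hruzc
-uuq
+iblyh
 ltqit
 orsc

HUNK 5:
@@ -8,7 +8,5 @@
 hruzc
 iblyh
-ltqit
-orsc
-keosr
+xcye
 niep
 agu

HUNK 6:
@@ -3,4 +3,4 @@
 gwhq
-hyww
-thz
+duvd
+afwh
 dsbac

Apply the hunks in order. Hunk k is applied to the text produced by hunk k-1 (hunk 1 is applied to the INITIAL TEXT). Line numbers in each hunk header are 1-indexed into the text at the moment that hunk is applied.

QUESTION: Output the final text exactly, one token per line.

Hunk 1: at line 6 remove [uwyi,jgys] add [uuq,ltqit,orsc] -> 14 lines: ggx lwnon wds ufff lgbh hruzc uuq ltqit orsc keosr niep agu odt jdv
Hunk 2: at line 2 remove [wds,ufff] add [gwhq,whwk] -> 14 lines: ggx lwnon gwhq whwk lgbh hruzc uuq ltqit orsc keosr niep agu odt jdv
Hunk 3: at line 2 remove [whwk] add [hyww,thz,dsbac] -> 16 lines: ggx lwnon gwhq hyww thz dsbac lgbh hruzc uuq ltqit orsc keosr niep agu odt jdv
Hunk 4: at line 7 remove [uuq] add [iblyh] -> 16 lines: ggx lwnon gwhq hyww thz dsbac lgbh hruzc iblyh ltqit orsc keosr niep agu odt jdv
Hunk 5: at line 8 remove [ltqit,orsc,keosr] add [xcye] -> 14 lines: ggx lwnon gwhq hyww thz dsbac lgbh hruzc iblyh xcye niep agu odt jdv
Hunk 6: at line 3 remove [hyww,thz] add [duvd,afwh] -> 14 lines: ggx lwnon gwhq duvd afwh dsbac lgbh hruzc iblyh xcye niep agu odt jdv

Answer: ggx
lwnon
gwhq
duvd
afwh
dsbac
lgbh
hruzc
iblyh
xcye
niep
agu
odt
jdv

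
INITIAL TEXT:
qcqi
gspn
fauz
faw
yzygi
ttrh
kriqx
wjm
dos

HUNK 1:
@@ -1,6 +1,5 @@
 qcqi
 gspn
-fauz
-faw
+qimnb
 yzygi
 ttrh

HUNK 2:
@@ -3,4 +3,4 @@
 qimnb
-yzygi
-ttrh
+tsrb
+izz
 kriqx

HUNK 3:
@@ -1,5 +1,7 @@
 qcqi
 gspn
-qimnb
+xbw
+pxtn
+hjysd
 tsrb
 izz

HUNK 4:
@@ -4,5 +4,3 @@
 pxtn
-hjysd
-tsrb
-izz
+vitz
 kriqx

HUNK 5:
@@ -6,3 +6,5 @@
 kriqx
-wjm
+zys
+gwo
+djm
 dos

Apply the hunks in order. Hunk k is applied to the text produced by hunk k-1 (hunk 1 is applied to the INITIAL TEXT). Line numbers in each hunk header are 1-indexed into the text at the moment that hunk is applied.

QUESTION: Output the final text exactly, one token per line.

Answer: qcqi
gspn
xbw
pxtn
vitz
kriqx
zys
gwo
djm
dos

Derivation:
Hunk 1: at line 1 remove [fauz,faw] add [qimnb] -> 8 lines: qcqi gspn qimnb yzygi ttrh kriqx wjm dos
Hunk 2: at line 3 remove [yzygi,ttrh] add [tsrb,izz] -> 8 lines: qcqi gspn qimnb tsrb izz kriqx wjm dos
Hunk 3: at line 1 remove [qimnb] add [xbw,pxtn,hjysd] -> 10 lines: qcqi gspn xbw pxtn hjysd tsrb izz kriqx wjm dos
Hunk 4: at line 4 remove [hjysd,tsrb,izz] add [vitz] -> 8 lines: qcqi gspn xbw pxtn vitz kriqx wjm dos
Hunk 5: at line 6 remove [wjm] add [zys,gwo,djm] -> 10 lines: qcqi gspn xbw pxtn vitz kriqx zys gwo djm dos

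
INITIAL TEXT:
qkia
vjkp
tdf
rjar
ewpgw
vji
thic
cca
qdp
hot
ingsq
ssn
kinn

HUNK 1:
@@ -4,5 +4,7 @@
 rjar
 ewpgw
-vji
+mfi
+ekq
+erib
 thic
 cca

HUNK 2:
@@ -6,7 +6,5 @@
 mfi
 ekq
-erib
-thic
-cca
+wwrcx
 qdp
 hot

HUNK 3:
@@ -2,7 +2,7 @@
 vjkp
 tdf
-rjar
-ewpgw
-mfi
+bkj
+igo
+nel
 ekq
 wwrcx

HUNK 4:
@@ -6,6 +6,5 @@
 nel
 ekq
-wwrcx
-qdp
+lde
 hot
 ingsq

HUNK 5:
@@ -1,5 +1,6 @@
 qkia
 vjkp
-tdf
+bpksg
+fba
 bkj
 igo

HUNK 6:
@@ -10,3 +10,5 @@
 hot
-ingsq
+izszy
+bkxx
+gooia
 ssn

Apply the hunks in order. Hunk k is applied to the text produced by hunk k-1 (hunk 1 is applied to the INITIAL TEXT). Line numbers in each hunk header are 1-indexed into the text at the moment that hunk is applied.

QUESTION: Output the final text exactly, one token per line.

Hunk 1: at line 4 remove [vji] add [mfi,ekq,erib] -> 15 lines: qkia vjkp tdf rjar ewpgw mfi ekq erib thic cca qdp hot ingsq ssn kinn
Hunk 2: at line 6 remove [erib,thic,cca] add [wwrcx] -> 13 lines: qkia vjkp tdf rjar ewpgw mfi ekq wwrcx qdp hot ingsq ssn kinn
Hunk 3: at line 2 remove [rjar,ewpgw,mfi] add [bkj,igo,nel] -> 13 lines: qkia vjkp tdf bkj igo nel ekq wwrcx qdp hot ingsq ssn kinn
Hunk 4: at line 6 remove [wwrcx,qdp] add [lde] -> 12 lines: qkia vjkp tdf bkj igo nel ekq lde hot ingsq ssn kinn
Hunk 5: at line 1 remove [tdf] add [bpksg,fba] -> 13 lines: qkia vjkp bpksg fba bkj igo nel ekq lde hot ingsq ssn kinn
Hunk 6: at line 10 remove [ingsq] add [izszy,bkxx,gooia] -> 15 lines: qkia vjkp bpksg fba bkj igo nel ekq lde hot izszy bkxx gooia ssn kinn

Answer: qkia
vjkp
bpksg
fba
bkj
igo
nel
ekq
lde
hot
izszy
bkxx
gooia
ssn
kinn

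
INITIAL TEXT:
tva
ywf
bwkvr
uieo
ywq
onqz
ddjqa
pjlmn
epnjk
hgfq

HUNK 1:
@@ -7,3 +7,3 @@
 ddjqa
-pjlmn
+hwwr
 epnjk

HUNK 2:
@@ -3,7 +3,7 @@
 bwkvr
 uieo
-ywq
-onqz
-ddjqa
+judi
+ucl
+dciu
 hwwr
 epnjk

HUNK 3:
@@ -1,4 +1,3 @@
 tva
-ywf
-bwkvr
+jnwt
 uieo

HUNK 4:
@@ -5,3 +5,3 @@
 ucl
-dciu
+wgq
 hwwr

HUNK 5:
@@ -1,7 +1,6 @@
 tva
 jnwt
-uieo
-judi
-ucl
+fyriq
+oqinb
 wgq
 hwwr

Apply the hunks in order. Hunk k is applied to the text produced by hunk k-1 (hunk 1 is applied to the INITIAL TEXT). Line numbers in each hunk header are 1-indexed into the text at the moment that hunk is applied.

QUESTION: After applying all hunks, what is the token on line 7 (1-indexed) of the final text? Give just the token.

Hunk 1: at line 7 remove [pjlmn] add [hwwr] -> 10 lines: tva ywf bwkvr uieo ywq onqz ddjqa hwwr epnjk hgfq
Hunk 2: at line 3 remove [ywq,onqz,ddjqa] add [judi,ucl,dciu] -> 10 lines: tva ywf bwkvr uieo judi ucl dciu hwwr epnjk hgfq
Hunk 3: at line 1 remove [ywf,bwkvr] add [jnwt] -> 9 lines: tva jnwt uieo judi ucl dciu hwwr epnjk hgfq
Hunk 4: at line 5 remove [dciu] add [wgq] -> 9 lines: tva jnwt uieo judi ucl wgq hwwr epnjk hgfq
Hunk 5: at line 1 remove [uieo,judi,ucl] add [fyriq,oqinb] -> 8 lines: tva jnwt fyriq oqinb wgq hwwr epnjk hgfq
Final line 7: epnjk

Answer: epnjk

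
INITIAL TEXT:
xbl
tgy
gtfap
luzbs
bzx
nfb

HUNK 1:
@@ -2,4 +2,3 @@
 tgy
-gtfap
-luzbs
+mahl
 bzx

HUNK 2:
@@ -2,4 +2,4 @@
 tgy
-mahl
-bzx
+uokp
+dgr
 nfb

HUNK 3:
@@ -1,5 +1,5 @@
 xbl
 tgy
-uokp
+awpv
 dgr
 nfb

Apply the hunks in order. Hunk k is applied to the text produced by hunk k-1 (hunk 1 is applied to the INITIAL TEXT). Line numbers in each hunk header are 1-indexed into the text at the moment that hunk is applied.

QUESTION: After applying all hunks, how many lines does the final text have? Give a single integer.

Hunk 1: at line 2 remove [gtfap,luzbs] add [mahl] -> 5 lines: xbl tgy mahl bzx nfb
Hunk 2: at line 2 remove [mahl,bzx] add [uokp,dgr] -> 5 lines: xbl tgy uokp dgr nfb
Hunk 3: at line 1 remove [uokp] add [awpv] -> 5 lines: xbl tgy awpv dgr nfb
Final line count: 5

Answer: 5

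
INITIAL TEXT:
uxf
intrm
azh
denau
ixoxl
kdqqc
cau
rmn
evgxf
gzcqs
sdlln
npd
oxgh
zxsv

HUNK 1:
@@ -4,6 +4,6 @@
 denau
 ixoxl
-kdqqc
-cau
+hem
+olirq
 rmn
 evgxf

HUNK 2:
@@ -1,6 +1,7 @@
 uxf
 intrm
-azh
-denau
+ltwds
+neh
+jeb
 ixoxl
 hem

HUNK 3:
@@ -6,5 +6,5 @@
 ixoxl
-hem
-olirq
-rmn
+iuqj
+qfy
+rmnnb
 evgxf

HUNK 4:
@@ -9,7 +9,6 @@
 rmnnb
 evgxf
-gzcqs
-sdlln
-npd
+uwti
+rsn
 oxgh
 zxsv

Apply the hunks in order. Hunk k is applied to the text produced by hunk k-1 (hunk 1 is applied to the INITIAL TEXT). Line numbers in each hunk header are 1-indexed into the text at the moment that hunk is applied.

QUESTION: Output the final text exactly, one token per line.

Answer: uxf
intrm
ltwds
neh
jeb
ixoxl
iuqj
qfy
rmnnb
evgxf
uwti
rsn
oxgh
zxsv

Derivation:
Hunk 1: at line 4 remove [kdqqc,cau] add [hem,olirq] -> 14 lines: uxf intrm azh denau ixoxl hem olirq rmn evgxf gzcqs sdlln npd oxgh zxsv
Hunk 2: at line 1 remove [azh,denau] add [ltwds,neh,jeb] -> 15 lines: uxf intrm ltwds neh jeb ixoxl hem olirq rmn evgxf gzcqs sdlln npd oxgh zxsv
Hunk 3: at line 6 remove [hem,olirq,rmn] add [iuqj,qfy,rmnnb] -> 15 lines: uxf intrm ltwds neh jeb ixoxl iuqj qfy rmnnb evgxf gzcqs sdlln npd oxgh zxsv
Hunk 4: at line 9 remove [gzcqs,sdlln,npd] add [uwti,rsn] -> 14 lines: uxf intrm ltwds neh jeb ixoxl iuqj qfy rmnnb evgxf uwti rsn oxgh zxsv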